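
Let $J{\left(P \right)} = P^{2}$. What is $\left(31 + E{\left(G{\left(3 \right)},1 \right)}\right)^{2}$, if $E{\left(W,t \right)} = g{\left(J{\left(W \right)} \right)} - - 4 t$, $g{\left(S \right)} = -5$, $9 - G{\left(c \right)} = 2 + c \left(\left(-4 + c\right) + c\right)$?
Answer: $900$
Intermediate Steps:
$G{\left(c \right)} = 7 - c \left(-4 + 2 c\right)$ ($G{\left(c \right)} = 9 - \left(2 + c \left(\left(-4 + c\right) + c\right)\right) = 9 - \left(2 + c \left(-4 + 2 c\right)\right) = 7 - c \left(-4 + 2 c\right)$)
$E{\left(W,t \right)} = -5 + 4 t$ ($E{\left(W,t \right)} = -5 - - 4 t = -5 + 4 t$)
$\left(31 + E{\left(G{\left(3 \right)},1 \right)}\right)^{2} = \left(31 + \left(-5 + 4 \cdot 1\right)\right)^{2} = \left(31 + \left(-5 + 4\right)\right)^{2} = \left(31 - 1\right)^{2} = 30^{2} = 900$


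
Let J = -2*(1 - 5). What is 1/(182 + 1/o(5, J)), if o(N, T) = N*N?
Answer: 25/4551 ≈ 0.0054933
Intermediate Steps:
J = 8 (J = -2*(-4) = 8)
o(N, T) = N**2
1/(182 + 1/o(5, J)) = 1/(182 + 1/(5**2)) = 1/(182 + 1/25) = 1/(4551/25) = 25/4551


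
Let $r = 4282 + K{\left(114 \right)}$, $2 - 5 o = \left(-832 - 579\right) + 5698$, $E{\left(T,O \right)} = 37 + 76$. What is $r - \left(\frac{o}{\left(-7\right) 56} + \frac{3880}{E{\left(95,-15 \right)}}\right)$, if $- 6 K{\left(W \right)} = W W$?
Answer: $\frac{92112535}{44296} \approx 2079.5$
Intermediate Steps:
$E{\left(T,O \right)} = 113$
$o = -857$ ($o = \frac{2}{5} - \frac{\left(-832 - 579\right) + 5698}{5} = \frac{2}{5} - \frac{-1411 + 5698}{5} = \frac{2}{5} - \frac{4287}{5} = -857$)
$K{\left(W \right)} = - \frac{W^{2}}{6}$ ($K{\left(W \right)} = - \frac{W W}{6} = - \frac{W^{2}}{6}$)
$r = 2116$ ($r = 4282 - \frac{114^{2}}{6} = 4282 - 2166 = 2116$)
$r - \left(\frac{o}{\left(-7\right) 56} + \frac{3880}{E{\left(95,-15 \right)}}\right) = 2116 - \left(- \frac{857}{\left(-7\right) 56} + \frac{3880}{113}\right) = 2116 - \left(- \frac{857}{-392} + 3880 \cdot \frac{1}{113}\right) = 2116 - \left(\left(-857\right) \left(- \frac{1}{392}\right) + \frac{3880}{113}\right) = 2116 - \left(\frac{857}{392} + \frac{3880}{113}\right) = 2116 - \frac{1617801}{44296} = \frac{92112535}{44296}$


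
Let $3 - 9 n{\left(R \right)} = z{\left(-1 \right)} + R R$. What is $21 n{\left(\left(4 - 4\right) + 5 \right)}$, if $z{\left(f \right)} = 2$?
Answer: $-56$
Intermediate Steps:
$n{\left(R \right)} = \frac{1}{9} - \frac{R^{2}}{9}$ ($n{\left(R \right)} = \frac{1}{3} - \frac{2 + R R}{9} = \frac{1}{3} - \frac{2 + R^{2}}{9} = \frac{1}{3} - \left(\frac{2}{9} + \frac{R^{2}}{9}\right) = \frac{1}{9} - \frac{R^{2}}{9}$)
$21 n{\left(\left(4 - 4\right) + 5 \right)} = 21 \left(\frac{1}{9} - \frac{\left(\left(4 - 4\right) + 5\right)^{2}}{9}\right) = 21 \left(\frac{1}{9} - \frac{\left(0 + 5\right)^{2}}{9}\right) = 21 \left(\frac{1}{9} - \frac{5^{2}}{9}\right) = 21 \left(\frac{1}{9} - \frac{25}{9}\right) = 21 \left(- \frac{8}{3}\right) = -56$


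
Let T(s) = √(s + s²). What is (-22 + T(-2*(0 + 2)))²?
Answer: 496 - 88*√3 ≈ 343.58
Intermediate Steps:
(-22 + T(-2*(0 + 2)))² = (-22 + √((-2*(0 + 2))*(1 - 2*(0 + 2))))² = (-22 + √((-2*2)*(1 - 2*2)))² = (-22 + √(-4*(1 - 4)))² = (-22 + √(-4*(-3)))² = (-22 + √12)² = (-22 + 2*√3)²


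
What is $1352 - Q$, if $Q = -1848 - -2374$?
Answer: $826$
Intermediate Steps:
$Q = 526$ ($Q = -1848 + 2374 = 526$)
$1352 - Q = 1352 - 526 = 826$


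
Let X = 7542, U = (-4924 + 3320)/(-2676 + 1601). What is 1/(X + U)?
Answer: 1075/8109254 ≈ 0.00013256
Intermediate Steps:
U = 1604/1075 (U = -1604/(-1075) = -1604*(-1/1075) = 1604/1075 ≈ 1.4921)
1/(X + U) = 1/(7542 + 1604/1075) = 1/(8109254/1075) = 1075/8109254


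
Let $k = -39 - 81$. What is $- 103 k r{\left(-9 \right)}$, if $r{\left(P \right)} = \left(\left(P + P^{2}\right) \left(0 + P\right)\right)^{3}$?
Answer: $-3363128709120$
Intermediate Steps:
$k = -120$
$r{\left(P \right)} = P^{3} \left(P + P^{2}\right)^{3}$ ($r{\left(P \right)} = \left(\left(P + P^{2}\right) P\right)^{3} = \left(P \left(P + P^{2}\right)\right)^{3} = P^{3} \left(P + P^{2}\right)^{3}$)
$- 103 k r{\left(-9 \right)} = \left(-103\right) \left(-120\right) \left(-9\right)^{6} \left(1 - 9\right)^{3} = 12360 \cdot 531441 \left(-8\right)^{3} = 12360 \cdot 531441 \left(-512\right) = 12360 \left(-272097792\right) = -3363128709120$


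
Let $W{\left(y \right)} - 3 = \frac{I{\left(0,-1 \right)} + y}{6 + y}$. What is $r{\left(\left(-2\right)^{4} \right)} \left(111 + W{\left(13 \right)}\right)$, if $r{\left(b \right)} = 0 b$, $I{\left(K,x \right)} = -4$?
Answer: $0$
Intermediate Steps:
$r{\left(b \right)} = 0$
$W{\left(y \right)} = 3 + \frac{-4 + y}{6 + y}$
$r{\left(\left(-2\right)^{4} \right)} \left(111 + W{\left(13 \right)}\right) = 0 \left(111 + \frac{2 \left(7 + 2 \cdot 13\right)}{6 + 13}\right) = 0 \left(111 + \frac{2 \left(7 + 26\right)}{19}\right) = 0 \left(111 + 2 \cdot \frac{1}{19} \cdot 33\right) = 0 \left(111 + \frac{66}{19}\right) = 0 \cdot \frac{2175}{19} = 0$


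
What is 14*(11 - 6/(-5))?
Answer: 854/5 ≈ 170.80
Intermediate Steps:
14*(11 - 6/(-5)) = 14*(11 - 6*(-⅕)) = 14*(11 + 6/5) = 14*(61/5) = 854/5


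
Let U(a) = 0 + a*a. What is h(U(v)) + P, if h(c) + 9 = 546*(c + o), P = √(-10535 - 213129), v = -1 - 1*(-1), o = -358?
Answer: -195477 + 4*I*√13979 ≈ -1.9548e+5 + 472.93*I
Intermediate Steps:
v = 0 (v = -1 + 1 = 0)
P = 4*I*√13979 (P = √(-223664) = 4*I*√13979 ≈ 472.93*I)
U(a) = a² (U(a) = 0 + a² = a²)
h(c) = -195477 + 546*c (h(c) = -9 + 546*(c - 358) = -9 + 546*(-358 + c) = -9 + (-195468 + 546*c) = -195477 + 546*c)
h(U(v)) + P = (-195477 + 546*0²) + 4*I*√13979 = (-195477 + 546*0) + 4*I*√13979 = (-195477 + 0) + 4*I*√13979 = -195477 + 4*I*√13979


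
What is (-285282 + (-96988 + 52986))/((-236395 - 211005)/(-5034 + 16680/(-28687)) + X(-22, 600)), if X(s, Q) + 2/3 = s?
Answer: -1981563032533/398370178 ≈ -4974.2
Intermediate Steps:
X(s, Q) = -⅔ + s
(-285282 + (-96988 + 52986))/((-236395 - 211005)/(-5034 + 16680/(-28687)) + X(-22, 600)) = (-285282 + (-96988 + 52986))/((-236395 - 211005)/(-5034 + 16680/(-28687)) + (-⅔ - 22)) = (-285282 - 44002)/(-447400/(-5034 + 16680*(-1/28687)) - 68/3) = -329284/(-447400/(-5034 - 16680/28687) - 68/3) = -329284/(-447400/(-144427038/28687) - 68/3) = -329284/(-447400*(-28687/144427038) - 68/3) = -329284/(6417281900/72213519 - 68/3) = -329284/1593480712/24071173 = -329284*24071173/1593480712 = -1981563032533/398370178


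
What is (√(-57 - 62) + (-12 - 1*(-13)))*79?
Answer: 79 + 79*I*√119 ≈ 79.0 + 861.79*I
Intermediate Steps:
(√(-57 - 62) + (-12 - 1*(-13)))*79 = (√(-119) + (-12 + 13))*79 = (I*√119 + 1)*79 = (1 + I*√119)*79 = 79 + 79*I*√119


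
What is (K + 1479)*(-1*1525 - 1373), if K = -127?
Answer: -3918096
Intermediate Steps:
(K + 1479)*(-1*1525 - 1373) = (-127 + 1479)*(-1*1525 - 1373) = 1352*(-1525 - 1373) = 1352*(-2898) = -3918096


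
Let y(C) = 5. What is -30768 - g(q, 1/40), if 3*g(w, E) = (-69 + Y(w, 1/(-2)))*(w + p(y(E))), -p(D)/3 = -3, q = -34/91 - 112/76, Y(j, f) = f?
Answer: -317468219/10374 ≈ -30602.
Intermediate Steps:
q = -3194/1729 (q = -34*1/91 - 112*1/76 = -34/91 - 28/19 = -3194/1729 ≈ -1.8473)
p(D) = 9 (p(D) = -3*(-3) = 9)
g(w, E) = -417/2 - 139*w/6 (g(w, E) = ((-69 + 1/(-2))*(w + 9))/3 = ((-69 - 1/2)*(9 + w))/3 = (-139*(9 + w)/2)/3 = (-1251/2 - 139*w/2)/3 = -417/2 - 139*w/6)
-30768 - g(q, 1/40) = -30768 - (-417/2 - 139/6*(-3194/1729)) = -30768 - (-417/2 + 221983/5187) = -30768 - 1*(-1719013/10374) = -30768 + 1719013/10374 = -317468219/10374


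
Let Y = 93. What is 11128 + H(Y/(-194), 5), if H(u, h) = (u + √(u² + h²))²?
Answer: 209885803/18818 - 93*√949549/18818 ≈ 11149.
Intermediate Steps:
H(u, h) = (u + √(h² + u²))²
11128 + H(Y/(-194), 5) = 11128 + (93/(-194) + √(5² + (93/(-194))²))² = 11128 + (93*(-1/194) + √(25 + (93*(-1/194))²))² = 11128 + (-93/194 + √(25 + (-93/194)²))² = 11128 + (-93/194 + √(25 + 8649/37636))² = 11128 + (-93/194 + √(949549/37636))² = 11128 + (-93/194 + √949549/194)²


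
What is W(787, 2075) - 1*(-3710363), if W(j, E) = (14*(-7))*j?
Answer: 3633237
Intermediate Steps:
W(j, E) = -98*j
W(787, 2075) - 1*(-3710363) = -98*787 - 1*(-3710363) = -77126 + 3710363 = 3633237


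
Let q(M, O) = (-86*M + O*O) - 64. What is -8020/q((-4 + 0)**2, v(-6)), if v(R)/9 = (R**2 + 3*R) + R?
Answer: -2005/2556 ≈ -0.78443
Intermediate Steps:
v(R) = 9*R**2 + 36*R (v(R) = 9*((R**2 + 3*R) + R) = 9*(R**2 + 4*R) = 9*R**2 + 36*R)
q(M, O) = -64 + O**2 - 86*M (q(M, O) = (-86*M + O**2) - 64 = (O**2 - 86*M) - 64 = -64 + O**2 - 86*M)
-8020/q((-4 + 0)**2, v(-6)) = -8020/(-64 + (9*(-6)*(4 - 6))**2 - 86*(-4 + 0)**2) = -8020/(-64 + (9*(-6)*(-2))**2 - 86*(-4)**2) = -8020/(-64 + 108**2 - 86*16) = -8020/(-64 + 11664 - 1376) = -8020/10224 = -8020*1/10224 = -2005/2556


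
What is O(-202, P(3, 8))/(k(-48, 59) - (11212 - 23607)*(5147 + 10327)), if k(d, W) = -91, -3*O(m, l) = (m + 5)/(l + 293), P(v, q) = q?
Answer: 197/173195525517 ≈ 1.1374e-9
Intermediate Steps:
O(m, l) = -(5 + m)/(3*(293 + l)) (O(m, l) = -(m + 5)/(3*(l + 293)) = -(5 + m)/(3*(293 + l)))
O(-202, P(3, 8))/(k(-48, 59) - (11212 - 23607)*(5147 + 10327)) = ((-5 - 1*(-202))/(3*(293 + 8)))/(-91 - (11212 - 23607)*(5147 + 10327)) = ((⅓)*(-5 + 202)/301)/(-91 - (-12395)*15474) = ((⅓)*(1/301)*197)/(-91 - 1*(-191800230)) = 197/(903*(-91 + 191800230)) = (197/903)/191800139 = (197/903)*(1/191800139) = 197/173195525517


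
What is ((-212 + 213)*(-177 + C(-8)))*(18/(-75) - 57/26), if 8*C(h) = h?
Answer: 140709/325 ≈ 432.95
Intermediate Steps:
C(h) = h/8
((-212 + 213)*(-177 + C(-8)))*(18/(-75) - 57/26) = ((-212 + 213)*(-177 + (⅛)*(-8)))*(18/(-75) - 57/26) = (1*(-177 - 1))*(18*(-1/75) - 57*1/26) = (1*(-178))*(-6/25 - 57/26) = -178*(-1581/650) = 140709/325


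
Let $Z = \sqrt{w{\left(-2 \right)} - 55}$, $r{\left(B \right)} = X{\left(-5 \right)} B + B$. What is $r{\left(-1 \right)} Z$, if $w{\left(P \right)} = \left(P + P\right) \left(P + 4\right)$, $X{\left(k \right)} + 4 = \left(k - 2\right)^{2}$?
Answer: $- 138 i \sqrt{7} \approx - 365.11 i$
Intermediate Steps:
$X{\left(k \right)} = -4 + \left(-2 + k\right)^{2}$ ($X{\left(k \right)} = -4 + \left(k - 2\right)^{2} = -4 + \left(-2 + k\right)^{2}$)
$r{\left(B \right)} = 46 B$ ($r{\left(B \right)} = - 5 \left(-4 - 5\right) B + B = \left(-5\right) \left(-9\right) B + B = 45 B + B = 46 B$)
$w{\left(P \right)} = 2 P \left(4 + P\right)$
$Z = 3 i \sqrt{7}$ ($Z = \sqrt{2 \left(-2\right) \left(4 - 2\right) - 55} = \sqrt{2 \left(-2\right) 2 - 55} = \sqrt{-8 - 55} = \sqrt{-63} = 3 i \sqrt{7} \approx 7.9373 i$)
$r{\left(-1 \right)} Z = 46 \left(-1\right) 3 i \sqrt{7} = - 46 \cdot 3 i \sqrt{7} = - 138 i \sqrt{7}$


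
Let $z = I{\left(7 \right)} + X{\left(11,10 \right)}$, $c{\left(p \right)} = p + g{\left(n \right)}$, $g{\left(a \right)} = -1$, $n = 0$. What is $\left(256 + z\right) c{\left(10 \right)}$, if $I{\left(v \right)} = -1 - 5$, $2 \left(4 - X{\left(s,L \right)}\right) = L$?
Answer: $2241$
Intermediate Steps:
$X{\left(s,L \right)} = 4 - \frac{L}{2}$
$I{\left(v \right)} = -6$ ($I{\left(v \right)} = -1 - 5 = -6$)
$c{\left(p \right)} = -1 + p$ ($c{\left(p \right)} = p - 1 = -1 + p$)
$z = -7$ ($z = -6 + \left(4 - 5\right) = -6 - 1 = -7$)
$\left(256 + z\right) c{\left(10 \right)} = \left(256 - 7\right) \left(-1 + 10\right) = 249 \cdot 9 = 2241$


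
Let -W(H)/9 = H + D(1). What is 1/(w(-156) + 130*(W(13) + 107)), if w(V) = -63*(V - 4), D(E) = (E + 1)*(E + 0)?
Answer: 1/6440 ≈ 0.00015528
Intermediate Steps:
D(E) = E*(1 + E) (D(E) = (1 + E)*E = E*(1 + E))
w(V) = 252 - 63*V (w(V) = -63*(-4 + V) = 252 - 63*V)
W(H) = -18 - 9*H (W(H) = -9*(H + 1*(1 + 1)) = -9*(H + 1*2) = -9*(H + 2) = -9*(2 + H) = -18 - 9*H)
1/(w(-156) + 130*(W(13) + 107)) = 1/((252 - 63*(-156)) + 130*((-18 - 9*13) + 107)) = 1/((252 + 9828) + 130*((-18 - 117) + 107)) = 1/(10080 + 130*(-135 + 107)) = 1/(10080 + 130*(-28)) = 1/(10080 - 3640) = 1/6440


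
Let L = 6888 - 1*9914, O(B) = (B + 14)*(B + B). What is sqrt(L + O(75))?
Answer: 2*sqrt(2581) ≈ 101.61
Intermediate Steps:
O(B) = 2*B*(14 + B) (O(B) = (14 + B)*(2*B) = 2*B*(14 + B))
L = -3026 (L = 6888 - 9914 = -3026)
sqrt(L + O(75)) = sqrt(-3026 + 2*75*(14 + 75)) = sqrt(-3026 + 2*75*89) = sqrt(-3026 + 13350) = sqrt(10324) = 2*sqrt(2581)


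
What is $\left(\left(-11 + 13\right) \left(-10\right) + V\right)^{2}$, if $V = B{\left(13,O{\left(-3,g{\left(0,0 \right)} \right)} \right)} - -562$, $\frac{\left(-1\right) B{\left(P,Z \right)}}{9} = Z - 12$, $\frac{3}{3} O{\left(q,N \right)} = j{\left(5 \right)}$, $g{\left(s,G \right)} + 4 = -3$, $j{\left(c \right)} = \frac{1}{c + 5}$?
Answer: $\frac{42133081}{100} \approx 4.2133 \cdot 10^{5}$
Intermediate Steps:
$j{\left(c \right)} = \frac{1}{5 + c}$
$g{\left(s,G \right)} = -7$ ($g{\left(s,G \right)} = -4 - 3 = -7$)
$O{\left(q,N \right)} = \frac{1}{10}$ ($O{\left(q,N \right)} = \frac{1}{5 + 5} = \frac{1}{10}$)
$B{\left(P,Z \right)} = 108 - 9 Z$ ($B{\left(P,Z \right)} = - 9 \left(Z - 12\right) = - 9 \left(-12 + Z\right) = 108 - 9 Z$)
$V = \frac{6691}{10}$ ($V = \left(108 - \frac{9}{10}\right) - -562 = \left(108 - \frac{9}{10}\right) + 562 = \frac{1071}{10} + 562 = \frac{6691}{10} \approx 669.1$)
$\left(\left(-11 + 13\right) \left(-10\right) + V\right)^{2} = \left(\left(-11 + 13\right) \left(-10\right) + \frac{6691}{10}\right)^{2} = \left(2 \left(-10\right) + \frac{6691}{10}\right)^{2} = \left(-20 + \frac{6691}{10}\right)^{2} = \left(\frac{6491}{10}\right)^{2} = \frac{42133081}{100}$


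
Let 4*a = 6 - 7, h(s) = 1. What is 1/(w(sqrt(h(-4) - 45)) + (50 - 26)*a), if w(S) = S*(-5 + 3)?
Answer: I/(2*(-3*I + 2*sqrt(11))) ≈ -0.028302 + 0.062578*I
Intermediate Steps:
a = -1/4 (a = (6 - 7)/4 = (1/4)*(-1) = -1/4 ≈ -0.25000)
w(S) = -2*S (w(S) = S*(-2) = -2*S)
1/(w(sqrt(h(-4) - 45)) + (50 - 26)*a) = 1/(-2*sqrt(1 - 45) + (50 - 26)*(-1/4)) = 1/(-4*I*sqrt(11) + 24*(-1/4)) = 1/(-4*I*sqrt(11) - 6) = 1/(-6 - 4*I*sqrt(11))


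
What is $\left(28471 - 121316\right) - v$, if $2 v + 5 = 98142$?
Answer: $- \frac{283827}{2} \approx -1.4191 \cdot 10^{5}$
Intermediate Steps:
$v = \frac{98137}{2}$ ($v = - \frac{5}{2} + \frac{1}{2} \cdot 98142 = - \frac{5}{2} + 49071 = \frac{98137}{2} \approx 49069.0$)
$\left(28471 - 121316\right) - v = \left(28471 - 121316\right) - \frac{98137}{2} = -92845 - \frac{98137}{2} = - \frac{283827}{2}$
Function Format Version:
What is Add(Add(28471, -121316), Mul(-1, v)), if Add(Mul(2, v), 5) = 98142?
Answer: Rational(-283827, 2) ≈ -1.4191e+5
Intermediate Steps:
v = Rational(98137, 2) (v = Add(Rational(-5, 2), Mul(Rational(1, 2), 98142)) = Add(Rational(-5, 2), 49071) = Rational(98137, 2) ≈ 49069.)
Add(Add(28471, -121316), Mul(-1, v)) = Add(Add(28471, -121316), Mul(-1, Rational(98137, 2))) = Add(-92845, Rational(-98137, 2)) = Rational(-283827, 2)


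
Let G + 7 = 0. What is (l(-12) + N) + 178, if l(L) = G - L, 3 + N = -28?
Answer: 152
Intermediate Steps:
G = -7 (G = -7 + 0 = -7)
N = -31 (N = -3 - 28 = -31)
l(L) = -7 - L
(l(-12) + N) + 178 = ((-7 - 1*(-12)) - 31) + 178 = ((-7 + 12) - 31) + 178 = (5 - 31) + 178 = -26 + 178 = 152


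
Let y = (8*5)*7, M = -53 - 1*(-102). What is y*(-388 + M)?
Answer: -94920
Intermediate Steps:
M = 49 (M = -53 + 102 = 49)
y = 280 (y = 40*7 = 280)
y*(-388 + M) = 280*(-388 + 49) = 280*(-339) = -94920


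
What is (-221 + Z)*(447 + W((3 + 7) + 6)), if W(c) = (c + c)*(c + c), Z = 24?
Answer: -289787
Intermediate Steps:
W(c) = 4*c² (W(c) = (2*c)*(2*c) = 4*c²)
(-221 + Z)*(447 + W((3 + 7) + 6)) = (-221 + 24)*(447 + 4*((3 + 7) + 6)²) = -197*(447 + 4*(10 + 6)²) = -197*(447 + 4*16²) = -197*(447 + 4*256) = -197*(447 + 1024) = -197*1471 = -289787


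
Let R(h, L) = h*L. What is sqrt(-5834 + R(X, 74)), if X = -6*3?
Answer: I*sqrt(7166) ≈ 84.652*I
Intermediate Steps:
X = -18
R(h, L) = L*h
sqrt(-5834 + R(X, 74)) = sqrt(-5834 + 74*(-18)) = sqrt(-5834 - 1332) = sqrt(-7166) = I*sqrt(7166)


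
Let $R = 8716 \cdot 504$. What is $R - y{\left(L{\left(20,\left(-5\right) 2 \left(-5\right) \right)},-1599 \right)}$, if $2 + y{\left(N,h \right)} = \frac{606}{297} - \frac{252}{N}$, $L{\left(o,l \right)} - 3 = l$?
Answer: $\frac{23049382144}{5247} \approx 4.3929 \cdot 10^{6}$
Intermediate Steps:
$L{\left(o,l \right)} = 3 + l$
$y{\left(N,h \right)} = \frac{4}{99} - \frac{252}{N}$ ($y{\left(N,h \right)} = -2 + \left(\frac{606}{297} - \frac{252}{N}\right) = -2 + \left(606 \cdot \frac{1}{297} - \frac{252}{N}\right) = -2 + \left(\frac{202}{99} - \frac{252}{N}\right) = \frac{4}{99} - \frac{252}{N}$)
$R = 4392864$
$R - y{\left(L{\left(20,\left(-5\right) 2 \left(-5\right) \right)},-1599 \right)} = 4392864 - \left(\frac{4}{99} - \frac{252}{3 + \left(-5\right) 2 \left(-5\right)}\right) = 4392864 - \left(\frac{4}{99} - \frac{252}{3 - -50}\right) = 4392864 - \left(\frac{4}{99} - \frac{252}{3 + 50}\right) = 4392864 - \left(\frac{4}{99} - \frac{252}{53}\right) = 4392864 - - \frac{24736}{5247} = 4392864 + \frac{24736}{5247} = \frac{23049382144}{5247}$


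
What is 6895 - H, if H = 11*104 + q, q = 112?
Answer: 5639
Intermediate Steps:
H = 1256 (H = 11*104 + 112 = 1144 + 112 = 1256)
6895 - H = 6895 - 1*1256 = 6895 - 1256 = 5639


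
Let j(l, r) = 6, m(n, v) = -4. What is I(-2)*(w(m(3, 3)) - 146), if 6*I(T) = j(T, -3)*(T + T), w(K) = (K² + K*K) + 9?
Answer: 420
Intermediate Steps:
w(K) = 9 + 2*K² (w(K) = (K² + K²) + 9 = 2*K² + 9 = 9 + 2*K²)
I(T) = 2*T (I(T) = (6*(T + T))/6 = (6*(2*T))/6 = (12*T)/6 = 2*T)
I(-2)*(w(m(3, 3)) - 146) = (2*(-2))*((9 + 2*(-4)²) - 146) = -4*((9 + 2*16) - 146) = -4*((9 + 32) - 146) = -4*(41 - 146) = -4*(-105) = 420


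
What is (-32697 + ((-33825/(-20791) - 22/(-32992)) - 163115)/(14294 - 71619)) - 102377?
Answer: -2655588027369808061/19660659861200 ≈ -1.3507e+5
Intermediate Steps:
(-32697 + ((-33825/(-20791) - 22/(-32992)) - 163115)/(14294 - 71619)) - 102377 = (-32697 + ((-33825*(-1/20791) - 22*(-1/32992)) - 163115)/(-57325)) - 102377 = (-32697 + ((33825/20791 + 11/16496) - 163115)*(-1/57325)) - 102377 = (-32697 + (558205901/342968336 - 163115)*(-1/57325)) - 102377 = (-32697 - 55942721920739/342968336*(-1/57325)) - 102377 = (-32697 + 55942721920739/19660659861200) - 102377 = -642788652759735661/19660659861200 - 102377 = -2655588027369808061/19660659861200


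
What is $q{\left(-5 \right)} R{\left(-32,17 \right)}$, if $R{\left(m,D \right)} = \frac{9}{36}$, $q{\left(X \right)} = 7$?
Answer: $\frac{7}{4} \approx 1.75$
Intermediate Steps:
$R{\left(m,D \right)} = \frac{1}{4}$ ($R{\left(m,D \right)} = 9 \cdot \frac{1}{36} = \frac{1}{4}$)
$q{\left(-5 \right)} R{\left(-32,17 \right)} = 7 \cdot \frac{1}{4} = \frac{7}{4}$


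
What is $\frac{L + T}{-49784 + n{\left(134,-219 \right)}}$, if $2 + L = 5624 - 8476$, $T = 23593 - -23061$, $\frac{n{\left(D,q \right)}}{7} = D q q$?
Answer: $\frac{21900}{22468817} \approx 0.00097468$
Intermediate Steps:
$n{\left(D,q \right)} = 7 D q^{2}$ ($n{\left(D,q \right)} = 7 D q q = 7 D q^{2}$)
$T = 46654$ ($T = 23593 + 23061 = 46654$)
$L = -2854$ ($L = -2 + \left(5624 - 8476\right) = -2 - 2852 = -2854$)
$\frac{L + T}{-49784 + n{\left(134,-219 \right)}} = \frac{-2854 + 46654}{-49784 + 7 \cdot 134 \left(-219\right)^{2}} = \frac{43800}{-49784 + 7 \cdot 134 \cdot 47961} = \frac{43800}{-49784 + 44987418} = \frac{43800}{44937634} = 43800 \cdot \frac{1}{44937634} = \frac{21900}{22468817}$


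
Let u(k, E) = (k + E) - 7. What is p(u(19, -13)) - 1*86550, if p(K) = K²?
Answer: -86549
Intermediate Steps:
u(k, E) = -7 + E + k (u(k, E) = (E + k) - 7 = -7 + E + k)
p(u(19, -13)) - 1*86550 = (-7 - 13 + 19)² - 1*86550 = (-1)² - 86550 = 1 - 86550 = -86549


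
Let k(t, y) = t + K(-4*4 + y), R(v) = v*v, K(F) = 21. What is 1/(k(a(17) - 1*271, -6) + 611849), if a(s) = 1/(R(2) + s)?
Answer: 21/12843580 ≈ 1.6351e-6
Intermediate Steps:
R(v) = v**2
a(s) = 1/(4 + s) (a(s) = 1/(2**2 + s) = 1/(4 + s))
k(t, y) = 21 + t (k(t, y) = t + 21 = 21 + t)
1/(k(a(17) - 1*271, -6) + 611849) = 1/((21 + (1/(4 + 17) - 1*271)) + 611849) = 1/((21 + (1/21 - 271)) + 611849) = 1/((21 - 5690/21) + 611849) = 1/(-5249/21 + 611849) = 1/(12843580/21) = 21/12843580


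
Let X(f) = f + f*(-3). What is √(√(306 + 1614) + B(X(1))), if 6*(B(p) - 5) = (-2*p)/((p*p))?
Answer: √(186 + 288*√30)/6 ≈ 6.9989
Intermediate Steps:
X(f) = -2*f (X(f) = f - 3*f = -2*f)
B(p) = 5 - 1/(3*p) (B(p) = 5 + ((-2*p)/((p*p)))/6 = 5 + ((-2*p)/(p²))/6 = 5 + ((-2*p)/p²)/6 = 5 + (-2/p)/6 = 5 - 1/(3*p))
√(√(306 + 1614) + B(X(1))) = √(√(306 + 1614) + (5 - 1/(3*((-2*1))))) = √(√1920 + (5 - ⅓/(-2))) = √(8*√30 + (5 - ⅓*(-½))) = √(8*√30 + (5 + ⅙)) = √(8*√30 + 31/6) = √(31/6 + 8*√30)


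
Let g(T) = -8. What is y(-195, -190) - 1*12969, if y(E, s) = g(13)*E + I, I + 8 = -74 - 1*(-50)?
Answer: -11441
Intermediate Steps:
I = -32 (I = -8 + (-74 - 1*(-50)) = -8 + (-74 + 50) = -8 - 24 = -32)
y(E, s) = -32 - 8*E (y(E, s) = -8*E - 32 = -32 - 8*E)
y(-195, -190) - 1*12969 = (-32 - 8*(-195)) - 1*12969 = (-32 + 1560) - 12969 = 1528 - 12969 = -11441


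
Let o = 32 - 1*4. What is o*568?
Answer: 15904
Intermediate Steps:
o = 28 (o = 32 - 4 = 28)
o*568 = 28*568 = 15904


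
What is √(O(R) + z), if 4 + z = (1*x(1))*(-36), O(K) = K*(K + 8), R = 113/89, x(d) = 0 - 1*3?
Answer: √917009/89 ≈ 10.760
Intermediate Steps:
x(d) = -3 (x(d) = 0 - 3 = -3)
R = 113/89 (R = 113*(1/89) = 113/89 ≈ 1.2697)
O(K) = K*(8 + K)
z = 104 (z = -4 + (1*(-3))*(-36) = -4 - 3*(-36) = -4 + 108 = 104)
√(O(R) + z) = √(113*(8 + 113/89)/89 + 104) = √((113/89)*(825/89) + 104) = √(93225/7921 + 104) = √(917009/7921) = √917009/89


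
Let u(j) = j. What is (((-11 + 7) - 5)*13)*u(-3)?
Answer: 351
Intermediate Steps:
(((-11 + 7) - 5)*13)*u(-3) = (((-11 + 7) - 5)*13)*(-3) = ((-4 - 5)*13)*(-3) = -9*13*(-3) = -117*(-3) = 351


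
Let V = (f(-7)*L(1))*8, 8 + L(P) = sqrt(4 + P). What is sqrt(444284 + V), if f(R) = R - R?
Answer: 2*sqrt(111071) ≈ 666.55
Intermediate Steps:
f(R) = 0
L(P) = -8 + sqrt(4 + P)
V = 0 (V = (0*(-8 + sqrt(4 + 1)))*8 = (0*(-8 + sqrt(5)))*8 = 0*8 = 0)
sqrt(444284 + V) = sqrt(444284 + 0) = sqrt(444284) = 2*sqrt(111071)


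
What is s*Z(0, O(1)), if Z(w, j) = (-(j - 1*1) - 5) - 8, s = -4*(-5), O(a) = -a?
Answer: -220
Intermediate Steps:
s = 20
Z(w, j) = -12 - j (Z(w, j) = (-(j - 1) - 5) - 8 = (-(-1 + j) - 5) - 8 = ((1 - j) - 5) - 8 = (-4 - j) - 8 = -12 - j)
s*Z(0, O(1)) = 20*(-12 - (-1)) = 20*(-12 - 1*(-1)) = 20*(-12 + 1) = 20*(-11) = -220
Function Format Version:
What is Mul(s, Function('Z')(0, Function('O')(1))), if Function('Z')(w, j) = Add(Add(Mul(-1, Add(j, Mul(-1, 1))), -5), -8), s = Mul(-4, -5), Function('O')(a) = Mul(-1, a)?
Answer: -220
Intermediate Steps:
s = 20
Function('Z')(w, j) = Add(-12, Mul(-1, j)) (Function('Z')(w, j) = Add(Add(Mul(-1, Add(j, -1)), -5), -8) = Add(Add(Mul(-1, Add(-1, j)), -5), -8) = Add(Add(Add(1, Mul(-1, j)), -5), -8) = Add(Add(-4, Mul(-1, j)), -8) = Add(-12, Mul(-1, j)))
Mul(s, Function('Z')(0, Function('O')(1))) = Mul(20, Add(-12, Mul(-1, Mul(-1, 1)))) = Mul(20, Add(-12, Mul(-1, -1))) = Mul(20, Add(-12, 1)) = Mul(20, -11) = -220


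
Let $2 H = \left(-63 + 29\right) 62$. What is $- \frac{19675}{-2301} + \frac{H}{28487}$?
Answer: $\frac{558056471}{65548587} \approx 8.5136$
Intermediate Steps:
$H = -1054$ ($H = \frac{\left(-63 + 29\right) 62}{2} = \frac{\left(-34\right) 62}{2} = \frac{1}{2} \left(-2108\right) = -1054$)
$- \frac{19675}{-2301} + \frac{H}{28487} = - \frac{19675}{-2301} - \frac{1054}{28487} = \left(-19675\right) \left(- \frac{1}{2301}\right) - \frac{1054}{28487} = \frac{19675}{2301} - \frac{1054}{28487} = \frac{558056471}{65548587}$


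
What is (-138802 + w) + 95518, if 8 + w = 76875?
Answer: 33583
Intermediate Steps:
w = 76867 (w = -8 + 76875 = 76867)
(-138802 + w) + 95518 = (-138802 + 76867) + 95518 = -61935 + 95518 = 33583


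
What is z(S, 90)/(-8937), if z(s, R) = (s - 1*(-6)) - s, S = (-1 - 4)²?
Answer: -2/2979 ≈ -0.00067137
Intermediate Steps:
S = 25 (S = (-5)² = 25)
z(s, R) = 6 (z(s, R) = (s + 6) - s = (6 + s) - s = 6)
z(S, 90)/(-8937) = 6/(-8937) = 6*(-1/8937) = -2/2979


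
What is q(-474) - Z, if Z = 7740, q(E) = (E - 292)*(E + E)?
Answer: 718428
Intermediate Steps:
q(E) = 2*E*(-292 + E) (q(E) = (-292 + E)*(2*E) = 2*E*(-292 + E))
q(-474) - Z = 2*(-474)*(-292 - 474) - 1*7740 = 2*(-474)*(-766) - 7740 = 726168 - 7740 = 718428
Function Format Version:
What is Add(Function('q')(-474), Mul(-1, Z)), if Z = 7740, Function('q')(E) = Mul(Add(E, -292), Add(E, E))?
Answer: 718428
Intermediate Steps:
Function('q')(E) = Mul(2, E, Add(-292, E)) (Function('q')(E) = Mul(Add(-292, E), Mul(2, E)) = Mul(2, E, Add(-292, E)))
Add(Function('q')(-474), Mul(-1, Z)) = Add(Mul(2, -474, Add(-292, -474)), Mul(-1, 7740)) = Add(Mul(2, -474, -766), -7740) = Add(726168, -7740) = 718428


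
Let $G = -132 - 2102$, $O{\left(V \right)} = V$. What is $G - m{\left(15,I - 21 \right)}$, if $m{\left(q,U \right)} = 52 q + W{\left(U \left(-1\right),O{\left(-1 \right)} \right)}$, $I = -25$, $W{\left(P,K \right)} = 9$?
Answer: $-3023$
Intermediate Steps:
$m{\left(q,U \right)} = 9 + 52 q$ ($m{\left(q,U \right)} = 52 q + 9 = 9 + 52 q$)
$G = -2234$
$G - m{\left(15,I - 21 \right)} = -2234 - \left(9 + 52 \cdot 15\right) = -2234 - \left(9 + 780\right) = -2234 - 789 = -3023$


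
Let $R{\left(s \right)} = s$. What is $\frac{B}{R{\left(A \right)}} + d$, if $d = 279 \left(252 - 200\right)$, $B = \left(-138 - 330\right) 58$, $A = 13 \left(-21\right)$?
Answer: $\frac{102252}{7} \approx 14607.0$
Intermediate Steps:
$A = -273$
$B = -27144$ ($B = \left(-468\right) 58 = -27144$)
$d = 14508$ ($d = 279 \cdot 52 = 14508$)
$\frac{B}{R{\left(A \right)}} + d = - \frac{27144}{-273} + 14508 = \left(-27144\right) \left(- \frac{1}{273}\right) + 14508 = \frac{696}{7} + 14508 = \frac{102252}{7}$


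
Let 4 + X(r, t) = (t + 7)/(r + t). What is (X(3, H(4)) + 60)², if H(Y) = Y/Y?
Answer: 3364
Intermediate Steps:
H(Y) = 1
X(r, t) = -4 + (7 + t)/(r + t) (X(r, t) = -4 + (t + 7)/(r + t) = -4 + (7 + t)/(r + t))
(X(3, H(4)) + 60)² = ((7 - 4*3 - 3*1)/(3 + 1) + 60)² = ((7 - 12 - 3)/4 + 60)² = ((¼)*(-8) + 60)² = (-2 + 60)² = 58² = 3364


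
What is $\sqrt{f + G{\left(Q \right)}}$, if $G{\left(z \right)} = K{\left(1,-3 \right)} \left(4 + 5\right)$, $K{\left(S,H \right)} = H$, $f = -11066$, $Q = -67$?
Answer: $i \sqrt{11093} \approx 105.32 i$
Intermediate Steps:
$G{\left(z \right)} = -27$ ($G{\left(z \right)} = - 3 \left(4 + 5\right) = \left(-3\right) 9 = -27$)
$\sqrt{f + G{\left(Q \right)}} = \sqrt{-11066 - 27} = \sqrt{-11093} = i \sqrt{11093}$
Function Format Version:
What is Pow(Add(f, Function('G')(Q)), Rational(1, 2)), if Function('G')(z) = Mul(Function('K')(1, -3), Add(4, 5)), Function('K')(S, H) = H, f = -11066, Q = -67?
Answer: Mul(I, Pow(11093, Rational(1, 2))) ≈ Mul(105.32, I)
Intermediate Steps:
Function('G')(z) = -27 (Function('G')(z) = Mul(-3, Add(4, 5)) = Mul(-3, 9) = -27)
Pow(Add(f, Function('G')(Q)), Rational(1, 2)) = Pow(Add(-11066, -27), Rational(1, 2)) = Pow(-11093, Rational(1, 2)) = Mul(I, Pow(11093, Rational(1, 2)))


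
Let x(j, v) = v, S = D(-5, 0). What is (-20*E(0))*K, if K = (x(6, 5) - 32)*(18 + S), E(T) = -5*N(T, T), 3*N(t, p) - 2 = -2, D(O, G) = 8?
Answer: 0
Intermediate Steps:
S = 8
N(t, p) = 0 (N(t, p) = ⅔ + (⅓)*(-2) = ⅔ - ⅔ = 0)
E(T) = 0 (E(T) = -5*0 = 0)
K = -702 (K = (5 - 32)*(18 + 8) = -27*26 = -702)
(-20*E(0))*K = -20*0*(-702) = 0*(-702) = 0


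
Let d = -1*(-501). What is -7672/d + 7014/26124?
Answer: -4688317/311622 ≈ -15.045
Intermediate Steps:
d = 501
-7672/d + 7014/26124 = -7672/501 + 7014/26124 = -7672*1/501 + 7014*(1/26124) = -7672/501 + 167/622 = -4688317/311622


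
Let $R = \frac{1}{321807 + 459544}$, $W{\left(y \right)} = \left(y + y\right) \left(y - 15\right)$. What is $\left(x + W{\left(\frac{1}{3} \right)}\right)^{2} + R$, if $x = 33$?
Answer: $\frac{34130193112}{63289431} \approx 539.27$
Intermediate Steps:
$W{\left(y \right)} = 2 y \left(-15 + y\right)$
$R = \frac{1}{781351} \approx 1.2798 \cdot 10^{-6}$
$\left(x + W{\left(\frac{1}{3} \right)}\right)^{2} + R = \left(33 + \frac{2 \left(-15 + \frac{1}{3}\right)}{3}\right)^{2} + \frac{1}{781351} = \left(33 + 2 \cdot \frac{1}{3} \left(-15 + \frac{1}{3}\right)\right)^{2} + \frac{1}{781351} = \left(33 + 2 \cdot \frac{1}{3} \left(- \frac{44}{3}\right)\right)^{2} + \frac{1}{781351} = \left(33 - \frac{88}{9}\right)^{2} + \frac{1}{781351} = \left(\frac{209}{9}\right)^{2} + \frac{1}{781351} = \frac{43681}{81} + \frac{1}{781351} = \frac{34130193112}{63289431}$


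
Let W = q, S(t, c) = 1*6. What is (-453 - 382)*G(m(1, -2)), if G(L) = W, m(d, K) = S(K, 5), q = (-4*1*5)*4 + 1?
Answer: 65965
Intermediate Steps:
S(t, c) = 6
q = -79 (q = -4*5*4 + 1 = -20*4 + 1 = -80 + 1 = -79)
m(d, K) = 6
W = -79
G(L) = -79
(-453 - 382)*G(m(1, -2)) = (-453 - 382)*(-79) = -835*(-79) = 65965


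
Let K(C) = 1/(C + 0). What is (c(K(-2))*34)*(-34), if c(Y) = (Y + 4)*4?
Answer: -16184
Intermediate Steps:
K(C) = 1/C
c(Y) = 16 + 4*Y (c(Y) = (4 + Y)*4 = 16 + 4*Y)
(c(K(-2))*34)*(-34) = ((16 + 4/(-2))*34)*(-34) = ((16 + 4*(-½))*34)*(-34) = ((16 - 2)*34)*(-34) = (14*34)*(-34) = 476*(-34) = -16184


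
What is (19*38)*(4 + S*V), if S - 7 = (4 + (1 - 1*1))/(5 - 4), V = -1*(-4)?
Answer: 34656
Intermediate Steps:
V = 4
S = 11 (S = 7 + (4 + (1 - 1*1))/(5 - 4) = 7 + (4 + (1 - 1))/1 = 7 + (4 + 0)*1 = 7 + 4*1 = 7 + 4 = 11)
(19*38)*(4 + S*V) = (19*38)*(4 + 11*4) = 722*(4 + 44) = 722*48 = 34656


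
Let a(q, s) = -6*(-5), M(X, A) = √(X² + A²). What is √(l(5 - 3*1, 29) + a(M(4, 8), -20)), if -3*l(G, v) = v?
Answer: √183/3 ≈ 4.5092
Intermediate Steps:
l(G, v) = -v/3
M(X, A) = √(A² + X²)
a(q, s) = 30
√(l(5 - 3*1, 29) + a(M(4, 8), -20)) = √(-⅓*29 + 30) = √(-29/3 + 30) = √(61/3) = √183/3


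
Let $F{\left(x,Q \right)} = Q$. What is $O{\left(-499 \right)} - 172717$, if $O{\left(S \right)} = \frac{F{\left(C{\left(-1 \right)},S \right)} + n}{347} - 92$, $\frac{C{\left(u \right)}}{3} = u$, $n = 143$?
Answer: $- \frac{59965079}{347} \approx -1.7281 \cdot 10^{5}$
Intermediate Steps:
$C{\left(u \right)} = 3 u$
$O{\left(S \right)} = - \frac{31781}{347} + \frac{S}{347}$ ($O{\left(S \right)} = \frac{S + 143}{347} - 92 = \left(143 + S\right) \frac{1}{347} - 92 = \left(\frac{143}{347} + \frac{S}{347}\right) - 92 = - \frac{31781}{347} + \frac{S}{347}$)
$O{\left(-499 \right)} - 172717 = \left(- \frac{31781}{347} + \frac{1}{347} \left(-499\right)\right) - 172717 = \left(- \frac{31781}{347} - \frac{499}{347}\right) - 172717 = - \frac{32280}{347} - 172717 = - \frac{59965079}{347}$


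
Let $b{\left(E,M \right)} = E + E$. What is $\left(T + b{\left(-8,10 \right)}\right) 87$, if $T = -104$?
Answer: $-10440$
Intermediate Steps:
$b{\left(E,M \right)} = 2 E$
$\left(T + b{\left(-8,10 \right)}\right) 87 = \left(-104 + 2 \left(-8\right)\right) 87 = \left(-104 - 16\right) 87 = \left(-120\right) 87 = -10440$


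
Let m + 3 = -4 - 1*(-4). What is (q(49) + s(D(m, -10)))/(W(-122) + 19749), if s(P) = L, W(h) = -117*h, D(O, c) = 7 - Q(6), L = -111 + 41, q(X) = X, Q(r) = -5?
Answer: -7/11341 ≈ -0.00061723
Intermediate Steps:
m = -3 (m = -3 + (-4 - 1*(-4)) = -3 + (-4 + 4) = -3 + 0 = -3)
L = -70
D(O, c) = 12 (D(O, c) = 7 - 1*(-5) = 7 + 5 = 12)
s(P) = -70
(q(49) + s(D(m, -10)))/(W(-122) + 19749) = (49 - 70)/(-117*(-122) + 19749) = -21/(14274 + 19749) = -21/34023 = -21*1/34023 = -7/11341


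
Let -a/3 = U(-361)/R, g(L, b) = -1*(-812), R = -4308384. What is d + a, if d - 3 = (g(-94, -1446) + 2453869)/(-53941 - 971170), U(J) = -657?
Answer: 890662217529/1472190610208 ≈ 0.60499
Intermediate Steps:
g(L, b) = 812
a = -657/1436128 (a = -(-1971)/(-4308384) = -(-1971)*(-1)/4308384 = -3*219/1436128 = -657/1436128 ≈ -0.00045748)
d = 620652/1025111 (d = 3 + (812 + 2453869)/(-53941 - 971170) = 3 + 2454681/(-1025111) = 3 + 2454681*(-1/1025111) = 3 - 2454681/1025111 = 620652/1025111 ≈ 0.60545)
d + a = 620652/1025111 - 657/1436128 = 890662217529/1472190610208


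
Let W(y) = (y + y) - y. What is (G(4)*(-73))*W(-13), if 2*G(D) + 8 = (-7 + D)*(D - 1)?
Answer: -16133/2 ≈ -8066.5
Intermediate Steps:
W(y) = y (W(y) = 2*y - y = y)
G(D) = -4 + (-1 + D)*(-7 + D)/2 (G(D) = -4 + ((-7 + D)*(D - 1))/2 = -4 + ((-7 + D)*(-1 + D))/2 = -4 + ((-1 + D)*(-7 + D))/2 = -4 + (-1 + D)*(-7 + D)/2)
(G(4)*(-73))*W(-13) = ((-½ + (½)*4² - 4*4)*(-73))*(-13) = ((-½ + (½)*16 - 16)*(-73))*(-13) = ((-½ + 8 - 16)*(-73))*(-13) = -17/2*(-73)*(-13) = (1241/2)*(-13) = -16133/2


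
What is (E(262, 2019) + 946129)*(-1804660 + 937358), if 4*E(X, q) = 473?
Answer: -1641364264839/2 ≈ -8.2068e+11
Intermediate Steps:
E(X, q) = 473/4 (E(X, q) = (1/4)*473 = 473/4)
(E(262, 2019) + 946129)*(-1804660 + 937358) = (473/4 + 946129)*(-1804660 + 937358) = (3784989/4)*(-867302) = -1641364264839/2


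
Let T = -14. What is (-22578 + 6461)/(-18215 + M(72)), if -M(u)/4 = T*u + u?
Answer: 16117/14471 ≈ 1.1137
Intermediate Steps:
M(u) = 52*u (M(u) = -4*(-14*u + u) = -(-52)*u = 52*u)
(-22578 + 6461)/(-18215 + M(72)) = (-22578 + 6461)/(-18215 + 52*72) = -16117/(-18215 + 3744) = -16117/(-14471) = -16117*(-1/14471) = 16117/14471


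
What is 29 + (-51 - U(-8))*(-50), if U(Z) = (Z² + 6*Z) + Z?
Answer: 2979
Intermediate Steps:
U(Z) = Z² + 7*Z
29 + (-51 - U(-8))*(-50) = 29 + (-51 - (-8)*(7 - 8))*(-50) = 29 + (-51 - (-8)*(-1))*(-50) = 29 + (-51 - 1*8)*(-50) = 29 + (-51 - 8)*(-50) = 29 - 59*(-50) = 29 + 2950 = 2979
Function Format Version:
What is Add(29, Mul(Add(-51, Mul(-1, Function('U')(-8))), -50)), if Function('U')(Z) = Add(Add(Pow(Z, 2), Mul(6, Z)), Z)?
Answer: 2979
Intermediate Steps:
Function('U')(Z) = Add(Pow(Z, 2), Mul(7, Z))
Add(29, Mul(Add(-51, Mul(-1, Function('U')(-8))), -50)) = Add(29, Mul(Add(-51, Mul(-1, Mul(-8, Add(7, -8)))), -50)) = Add(29, Mul(Add(-51, Mul(-1, Mul(-8, -1))), -50)) = Add(29, Mul(Add(-51, Mul(-1, 8)), -50)) = Add(29, Mul(Add(-51, -8), -50)) = Add(29, Mul(-59, -50)) = Add(29, 2950) = 2979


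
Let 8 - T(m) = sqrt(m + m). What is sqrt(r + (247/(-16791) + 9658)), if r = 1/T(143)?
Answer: sqrt(-21783881743449 + 2722949975721*sqrt(286))/(16791*sqrt(-8 + sqrt(286))) ≈ 98.274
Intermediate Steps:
T(m) = 8 - sqrt(2)*sqrt(m) (T(m) = 8 - sqrt(m + m) = 8 - sqrt(2*m) = 8 - sqrt(2)*sqrt(m))
r = 1/(8 - sqrt(286)) (r = 1/(8 - sqrt(2)*sqrt(143)) = 1/(8 - sqrt(286)) ≈ -0.11221)
sqrt(r + (247/(-16791) + 9658)) = sqrt((-4/111 - sqrt(286)/222) + (247/(-16791) + 9658)) = sqrt((-4/111 - sqrt(286)/222) + (247*(-1/16791) + 9658)) = sqrt((-4/111 - sqrt(286)/222) + (-247/16791 + 9658)) = sqrt((-4/111 - sqrt(286)/222) + 162167231/16791) = sqrt(2000055053/207089 - sqrt(286)/222)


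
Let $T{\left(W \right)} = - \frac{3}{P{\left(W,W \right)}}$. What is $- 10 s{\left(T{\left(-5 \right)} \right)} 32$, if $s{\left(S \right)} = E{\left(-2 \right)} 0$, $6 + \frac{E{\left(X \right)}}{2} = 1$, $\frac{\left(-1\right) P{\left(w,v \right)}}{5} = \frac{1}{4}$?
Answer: $0$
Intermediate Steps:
$P{\left(w,v \right)} = - \frac{5}{4}$
$E{\left(X \right)} = -10$ ($E{\left(X \right)} = -12 + 2 \cdot 1 = -12 + 2 = -10$)
$T{\left(W \right)} = \frac{12}{5}$ ($T{\left(W \right)} = - \frac{3}{- \frac{5}{4}} = \left(-3\right) \left(- \frac{4}{5}\right) = \frac{12}{5}$)
$s{\left(S \right)} = 0$ ($s{\left(S \right)} = \left(-10\right) 0 = 0$)
$- 10 s{\left(T{\left(-5 \right)} \right)} 32 = \left(-10\right) 0 \cdot 32 = 0 \cdot 32 = 0$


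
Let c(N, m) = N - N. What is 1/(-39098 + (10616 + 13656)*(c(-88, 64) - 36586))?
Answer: -1/888054490 ≈ -1.1261e-9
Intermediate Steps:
c(N, m) = 0
1/(-39098 + (10616 + 13656)*(c(-88, 64) - 36586)) = 1/(-39098 + (10616 + 13656)*(0 - 36586)) = 1/(-39098 + 24272*(-36586)) = 1/(-39098 - 888015392) = 1/(-888054490) = -1/888054490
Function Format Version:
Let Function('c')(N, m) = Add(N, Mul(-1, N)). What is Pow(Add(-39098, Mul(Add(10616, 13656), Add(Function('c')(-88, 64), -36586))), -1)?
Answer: Rational(-1, 888054490) ≈ -1.1261e-9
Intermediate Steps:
Function('c')(N, m) = 0
Pow(Add(-39098, Mul(Add(10616, 13656), Add(Function('c')(-88, 64), -36586))), -1) = Pow(Add(-39098, Mul(Add(10616, 13656), Add(0, -36586))), -1) = Pow(Add(-39098, Mul(24272, -36586)), -1) = Pow(Add(-39098, -888015392), -1) = Pow(-888054490, -1) = Rational(-1, 888054490)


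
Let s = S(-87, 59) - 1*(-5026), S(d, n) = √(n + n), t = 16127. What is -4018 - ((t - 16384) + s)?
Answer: -8787 - √118 ≈ -8797.9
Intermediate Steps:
S(d, n) = √2*√n (S(d, n) = √(2*n) = √2*√n)
s = 5026 + √118 (s = √2*√59 - 1*(-5026) = √118 + 5026 = 5026 + √118 ≈ 5036.9)
-4018 - ((t - 16384) + s) = -4018 - ((16127 - 16384) + (5026 + √118)) = -4018 - (-257 + (5026 + √118)) = -4018 - (4769 + √118) = -4018 + (-4769 - √118) = -8787 - √118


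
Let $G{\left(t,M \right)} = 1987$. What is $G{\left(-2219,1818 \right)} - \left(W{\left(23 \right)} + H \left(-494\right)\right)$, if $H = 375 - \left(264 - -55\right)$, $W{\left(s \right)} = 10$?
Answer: $29641$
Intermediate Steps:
$H = 56$ ($H = 375 - \left(264 + 55\right) = 375 - 319 = 56$)
$G{\left(-2219,1818 \right)} - \left(W{\left(23 \right)} + H \left(-494\right)\right) = 1987 - \left(10 + 56 \left(-494\right)\right) = 1987 - \left(10 - 27664\right) = 1987 - -27654 = 1987 + 27654 = 29641$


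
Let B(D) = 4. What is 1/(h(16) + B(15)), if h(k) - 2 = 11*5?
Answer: 1/61 ≈ 0.016393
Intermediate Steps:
h(k) = 57 (h(k) = 2 + 11*5 = 2 + 55 = 57)
1/(h(16) + B(15)) = 1/(57 + 4) = 1/61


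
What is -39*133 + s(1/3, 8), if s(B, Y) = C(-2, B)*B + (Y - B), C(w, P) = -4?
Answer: -15542/3 ≈ -5180.7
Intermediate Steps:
s(B, Y) = Y - 5*B (s(B, Y) = -4*B + (Y - B) = Y - 5*B)
-39*133 + s(1/3, 8) = -39*133 + (8 - 5/3) = -5187 + (8 - 5*⅓) = -5187 + (8 - 5/3) = -5187 + 19/3 = -15542/3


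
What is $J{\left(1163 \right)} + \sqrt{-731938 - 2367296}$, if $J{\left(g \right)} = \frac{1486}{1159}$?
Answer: $\frac{1486}{1159} + i \sqrt{3099234} \approx 1.2821 + 1760.5 i$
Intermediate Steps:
$J{\left(g \right)} = \frac{1486}{1159}$ ($J{\left(g \right)} = 1486 \cdot \frac{1}{1159} = \frac{1486}{1159}$)
$J{\left(1163 \right)} + \sqrt{-731938 - 2367296} = \frac{1486}{1159} + \sqrt{-731938 - 2367296} = \frac{1486}{1159} + \sqrt{-3099234} = \frac{1486}{1159} + i \sqrt{3099234}$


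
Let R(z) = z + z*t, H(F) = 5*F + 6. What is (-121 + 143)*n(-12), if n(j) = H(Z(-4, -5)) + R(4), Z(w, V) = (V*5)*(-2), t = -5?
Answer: 5280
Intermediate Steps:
Z(w, V) = -10*V (Z(w, V) = (5*V)*(-2) = -10*V)
H(F) = 6 + 5*F
R(z) = -4*z (R(z) = z + z*(-5) = z - 5*z = -4*z)
n(j) = 240 (n(j) = (6 + 5*(-10*(-5))) - 4*4 = (6 + 5*50) - 16 = (6 + 250) - 16 = 256 - 16 = 240)
(-121 + 143)*n(-12) = (-121 + 143)*240 = 22*240 = 5280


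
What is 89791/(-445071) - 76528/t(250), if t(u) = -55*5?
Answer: 3094154633/11126775 ≈ 278.08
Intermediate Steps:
t(u) = -275
89791/(-445071) - 76528/t(250) = 89791/(-445071) - 76528/(-275) = 89791*(-1/445071) - 76528*(-1/275) = -89791/445071 + 76528/275 = 3094154633/11126775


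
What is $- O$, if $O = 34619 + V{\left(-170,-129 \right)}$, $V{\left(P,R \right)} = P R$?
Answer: $-56549$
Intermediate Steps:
$O = 56549$ ($O = 34619 - -21930 = 34619 + 21930 = 56549$)
$- O = \left(-1\right) 56549 = -56549$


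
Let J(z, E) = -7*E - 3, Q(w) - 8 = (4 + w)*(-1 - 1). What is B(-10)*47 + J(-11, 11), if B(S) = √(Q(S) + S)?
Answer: -80 + 47*√10 ≈ 68.627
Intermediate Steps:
Q(w) = -2*w (Q(w) = 8 + (4 + w)*(-1 - 1) = 8 + (4 + w)*(-2) = 8 + (-8 - 2*w) = -2*w)
J(z, E) = -3 - 7*E
B(S) = √(-S) (B(S) = √(-2*S + S) = √(-S))
B(-10)*47 + J(-11, 11) = √(-1*(-10))*47 + (-3 - 7*11) = √10*47 + (-3 - 77) = 47*√10 - 80 = -80 + 47*√10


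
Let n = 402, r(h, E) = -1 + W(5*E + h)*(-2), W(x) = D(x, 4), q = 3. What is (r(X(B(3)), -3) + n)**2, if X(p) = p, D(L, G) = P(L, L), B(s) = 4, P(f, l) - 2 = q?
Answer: 152881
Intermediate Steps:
P(f, l) = 5 (P(f, l) = 2 + 3 = 5)
D(L, G) = 5
W(x) = 5
r(h, E) = -11 (r(h, E) = -1 + 5*(-2) = -1 - 10 = -11)
(r(X(B(3)), -3) + n)**2 = (-11 + 402)**2 = 391**2 = 152881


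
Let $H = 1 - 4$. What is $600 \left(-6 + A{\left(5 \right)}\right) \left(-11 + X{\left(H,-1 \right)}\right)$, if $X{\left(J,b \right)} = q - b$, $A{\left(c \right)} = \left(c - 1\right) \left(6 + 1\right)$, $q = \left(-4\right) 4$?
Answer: $-343200$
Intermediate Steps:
$q = -16$
$A{\left(c \right)} = -7 + 7 c$ ($A{\left(c \right)} = \left(-1 + c\right) 7 = -7 + 7 c$)
$H = -3$
$X{\left(J,b \right)} = -16 - b$
$600 \left(-6 + A{\left(5 \right)}\right) \left(-11 + X{\left(H,-1 \right)}\right) = 600 \left(-6 + \left(-7 + 7 \cdot 5\right)\right) \left(-11 - 15\right) = 600 \left(-6 + \left(-7 + 35\right)\right) \left(-11 + \left(-16 + 1\right)\right) = 600 \left(-6 + 28\right) \left(-11 - 15\right) = 600 \cdot 22 \left(-26\right) = 600 \left(-572\right) = -343200$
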